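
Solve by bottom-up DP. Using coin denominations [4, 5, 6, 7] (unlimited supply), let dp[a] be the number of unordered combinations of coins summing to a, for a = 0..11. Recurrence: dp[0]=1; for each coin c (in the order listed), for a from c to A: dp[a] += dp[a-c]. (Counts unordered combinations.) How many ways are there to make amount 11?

2

after  coin     0     1     2     3     4     5     6     7     8     9    10    11
          4     1     0     0     0     1     0     0     0     1     0     0     0
          5     1     0     0     0     1     1     0     0     1     1     1     0
          6     1     0     0     0     1     1     1     0     1     1     2     1
          7     1     0     0     0     1     1     1     1     1     1     2     2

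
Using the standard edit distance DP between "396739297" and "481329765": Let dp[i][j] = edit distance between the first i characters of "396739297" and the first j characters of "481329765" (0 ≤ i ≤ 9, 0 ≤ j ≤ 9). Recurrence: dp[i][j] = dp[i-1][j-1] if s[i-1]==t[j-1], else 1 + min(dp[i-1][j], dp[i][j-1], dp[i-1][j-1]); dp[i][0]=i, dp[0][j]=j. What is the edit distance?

7

   ''  4  8  1  3  2  9  7  6  5
''  0  1  2  3  4  5  6  7  8  9
 3  1  1  2  3  3  4  5  6  7  8
 9  2  2  2  3  4  4  4  5  6  7
 6  3  3  3  3  4  5  5  5  5  6
 7  4  4  4  4  4  5  6  5  6  6
 3  5  5  5  5  4  5  6  6  6  7
 9  6  6  6  6  5  5  5  6  7  7
 2  7  7  7  7  6  5  6  6  7  8
 9  8  8  8  8  7  6  5  6  7  8
 7  9  9  9  9  8  7  6  5  6  7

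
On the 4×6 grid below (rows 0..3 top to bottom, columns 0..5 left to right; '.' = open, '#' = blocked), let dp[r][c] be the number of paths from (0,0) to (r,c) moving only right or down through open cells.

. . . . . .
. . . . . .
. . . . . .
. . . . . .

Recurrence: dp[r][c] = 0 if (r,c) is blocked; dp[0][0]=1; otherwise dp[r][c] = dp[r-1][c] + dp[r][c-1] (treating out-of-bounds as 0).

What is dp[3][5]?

r\c   0   1   2   3   4   5
  0   1   1   1   1   1   1
  1   1   2   3   4   5   6
  2   1   3   6  10  15  21
  3   1   4  10  20  35  56

56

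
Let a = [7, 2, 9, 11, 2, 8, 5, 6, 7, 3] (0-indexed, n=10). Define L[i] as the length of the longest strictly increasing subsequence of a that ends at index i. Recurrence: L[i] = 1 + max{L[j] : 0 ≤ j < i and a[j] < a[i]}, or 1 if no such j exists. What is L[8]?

4

   i    0    1    2    3    4    5    6    7    8    9
a[i]    7    2    9   11    2    8    5    6    7    3
L[i]    1    1    2    3    1    2    2    3    4    2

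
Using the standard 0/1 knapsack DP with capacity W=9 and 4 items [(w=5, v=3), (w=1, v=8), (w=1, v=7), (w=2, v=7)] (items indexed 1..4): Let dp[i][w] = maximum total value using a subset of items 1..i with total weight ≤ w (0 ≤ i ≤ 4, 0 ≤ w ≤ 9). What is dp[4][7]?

i\w   0   1   2   3   4   5   6   7   8   9
  0   0   0   0   0   0   0   0   0   0   0
  1   0   0   0   0   0   3   3   3   3   3
  2   0   8   8   8   8   8  11  11  11  11
  3   0   8  15  15  15  15  15  18  18  18
  4   0   8  15  15  22  22  22  22  22  25

22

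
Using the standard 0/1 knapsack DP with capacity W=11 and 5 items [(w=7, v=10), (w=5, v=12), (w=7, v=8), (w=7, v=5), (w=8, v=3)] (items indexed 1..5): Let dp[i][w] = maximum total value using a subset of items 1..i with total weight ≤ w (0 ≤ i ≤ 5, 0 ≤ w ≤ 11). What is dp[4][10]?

12

i\w   0   1   2   3   4   5   6   7   8   9  10  11
  0   0   0   0   0   0   0   0   0   0   0   0   0
  1   0   0   0   0   0   0   0  10  10  10  10  10
  2   0   0   0   0   0  12  12  12  12  12  12  12
  3   0   0   0   0   0  12  12  12  12  12  12  12
  4   0   0   0   0   0  12  12  12  12  12  12  12
  5   0   0   0   0   0  12  12  12  12  12  12  12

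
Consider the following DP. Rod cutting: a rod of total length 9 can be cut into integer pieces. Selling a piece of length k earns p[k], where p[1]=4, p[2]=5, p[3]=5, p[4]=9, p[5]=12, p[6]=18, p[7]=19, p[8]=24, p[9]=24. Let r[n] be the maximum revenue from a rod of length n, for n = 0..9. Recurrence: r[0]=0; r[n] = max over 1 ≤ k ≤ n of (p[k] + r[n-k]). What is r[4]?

16

   n    0    1    2    3    4    5    6    7    8    9
r[n]    0    4    8   12   16   20   24   28   32   36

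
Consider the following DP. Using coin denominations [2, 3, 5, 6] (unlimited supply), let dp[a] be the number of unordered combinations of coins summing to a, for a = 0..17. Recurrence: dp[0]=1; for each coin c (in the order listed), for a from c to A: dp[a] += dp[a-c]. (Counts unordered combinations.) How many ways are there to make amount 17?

after  coin     0     1     2     3     4     5     6     7     8     9    10    11    12    13    14    15    16    17
          2     1     0     1     0     1     0     1     0     1     0     1     0     1     0     1     0     1     0
          3     1     0     1     1     1     1     2     1     2     2     2     2     3     2     3     3     3     3
          5     1     0     1     1     1     2     2     2     3     3     4     4     5     5     6     7     7     8
          6     1     0     1     1     1     2     3     2     4     4     5     6     8     7    10    11    12    14

14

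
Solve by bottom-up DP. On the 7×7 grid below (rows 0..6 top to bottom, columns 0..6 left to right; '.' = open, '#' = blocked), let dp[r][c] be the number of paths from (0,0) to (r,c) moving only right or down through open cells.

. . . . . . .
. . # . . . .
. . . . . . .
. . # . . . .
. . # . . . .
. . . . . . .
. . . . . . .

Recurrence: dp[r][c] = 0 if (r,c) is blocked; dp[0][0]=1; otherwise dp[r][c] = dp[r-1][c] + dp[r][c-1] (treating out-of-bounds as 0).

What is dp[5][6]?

r\c   0   1   2   3   4   5   6
  0   1   1   1   1   1   1   1
  1   1   2   0   1   2   3   4
  2   1   3   3   4   6   9  13
  3   1   4   0   4  10  19  32
  4   1   5   0   4  14  33  65
  5   1   6   6  10  24  57 122
  6   1   7  13  23  47 104 226

122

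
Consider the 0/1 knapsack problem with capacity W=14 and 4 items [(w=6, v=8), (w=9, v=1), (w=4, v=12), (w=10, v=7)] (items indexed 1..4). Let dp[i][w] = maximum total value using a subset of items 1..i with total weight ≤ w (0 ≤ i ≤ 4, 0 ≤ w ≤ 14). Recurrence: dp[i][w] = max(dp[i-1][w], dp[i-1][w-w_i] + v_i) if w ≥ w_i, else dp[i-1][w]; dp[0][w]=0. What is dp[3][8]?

12

i\w   0   1   2   3   4   5   6   7   8   9  10  11  12  13  14
  0   0   0   0   0   0   0   0   0   0   0   0   0   0   0   0
  1   0   0   0   0   0   0   8   8   8   8   8   8   8   8   8
  2   0   0   0   0   0   0   8   8   8   8   8   8   8   8   8
  3   0   0   0   0  12  12  12  12  12  12  20  20  20  20  20
  4   0   0   0   0  12  12  12  12  12  12  20  20  20  20  20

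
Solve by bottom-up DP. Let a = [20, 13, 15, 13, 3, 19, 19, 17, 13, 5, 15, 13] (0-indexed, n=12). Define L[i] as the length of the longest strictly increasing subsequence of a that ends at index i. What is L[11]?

   i    0    1    2    3    4    5    6    7    8    9   10   11
a[i]   20   13   15   13    3   19   19   17   13    5   15   13
L[i]    1    1    2    1    1    3    3    3    2    2    3    3

3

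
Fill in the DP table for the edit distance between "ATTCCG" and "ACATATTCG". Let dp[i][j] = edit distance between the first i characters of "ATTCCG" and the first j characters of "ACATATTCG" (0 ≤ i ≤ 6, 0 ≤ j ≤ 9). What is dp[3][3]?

2

   ''  A  C  A  T  A  T  T  C  G
''  0  1  2  3  4  5  6  7  8  9
 A  1  0  1  2  3  4  5  6  7  8
 T  2  1  1  2  2  3  4  5  6  7
 T  3  2  2  2  2  3  3  4  5  6
 C  4  3  2  3  3  3  4  4  4  5
 C  5  4  3  3  4  4  4  5  4  5
 G  6  5  4  4  4  5  5  5  5  4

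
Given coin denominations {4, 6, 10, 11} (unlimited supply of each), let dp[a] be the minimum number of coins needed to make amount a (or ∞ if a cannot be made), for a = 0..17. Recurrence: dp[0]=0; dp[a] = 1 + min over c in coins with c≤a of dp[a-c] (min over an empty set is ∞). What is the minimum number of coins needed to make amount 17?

 a  0  1  2  3  4  5  6  7  8  9 10 11 12 13 14 15 16 17
dp  0  -  -  -  1  -  1  -  2  -  1  1  2  -  2  2  2  2
(- denotes ∞ / unreachable)

2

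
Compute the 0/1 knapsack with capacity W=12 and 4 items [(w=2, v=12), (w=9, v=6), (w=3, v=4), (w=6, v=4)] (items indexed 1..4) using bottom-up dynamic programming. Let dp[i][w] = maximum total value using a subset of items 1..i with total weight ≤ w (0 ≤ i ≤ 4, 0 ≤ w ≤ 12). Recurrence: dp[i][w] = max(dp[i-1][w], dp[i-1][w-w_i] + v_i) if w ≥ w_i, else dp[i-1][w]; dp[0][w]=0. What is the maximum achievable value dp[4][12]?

i\w   0   1   2   3   4   5   6   7   8   9  10  11  12
  0   0   0   0   0   0   0   0   0   0   0   0   0   0
  1   0   0  12  12  12  12  12  12  12  12  12  12  12
  2   0   0  12  12  12  12  12  12  12  12  12  18  18
  3   0   0  12  12  12  16  16  16  16  16  16  18  18
  4   0   0  12  12  12  16  16  16  16  16  16  20  20

20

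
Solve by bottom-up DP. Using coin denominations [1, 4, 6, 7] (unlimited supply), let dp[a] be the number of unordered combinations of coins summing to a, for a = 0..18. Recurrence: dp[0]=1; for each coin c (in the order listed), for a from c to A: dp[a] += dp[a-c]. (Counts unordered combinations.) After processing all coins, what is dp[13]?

after  coin     0     1     2     3     4     5     6     7     8     9    10    11    12    13    14    15    16    17    18
          1     1     1     1     1     1     1     1     1     1     1     1     1     1     1     1     1     1     1     1
          4     1     1     1     1     2     2     2     2     3     3     3     3     4     4     4     4     5     5     5
          6     1     1     1     1     2     2     3     3     4     4     5     5     7     7     8     8    10    10    12
          7     1     1     1     1     2     2     3     4     5     5     6     7     9    10    12    13    15    16    19

10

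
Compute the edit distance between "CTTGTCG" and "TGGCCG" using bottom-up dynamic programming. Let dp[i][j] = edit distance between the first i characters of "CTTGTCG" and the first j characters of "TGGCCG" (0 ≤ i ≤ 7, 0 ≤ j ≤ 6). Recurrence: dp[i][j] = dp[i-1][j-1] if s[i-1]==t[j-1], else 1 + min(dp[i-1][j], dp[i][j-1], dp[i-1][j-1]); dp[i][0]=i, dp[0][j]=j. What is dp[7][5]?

4

   ''  T  G  G  C  C  G
''  0  1  2  3  4  5  6
 C  1  1  2  3  3  4  5
 T  2  1  2  3  4  4  5
 T  3  2  2  3  4  5  5
 G  4  3  2  2  3  4  5
 T  5  4  3  3  3  4  5
 C  6  5  4  4  3  3  4
 G  7  6  5  4  4  4  3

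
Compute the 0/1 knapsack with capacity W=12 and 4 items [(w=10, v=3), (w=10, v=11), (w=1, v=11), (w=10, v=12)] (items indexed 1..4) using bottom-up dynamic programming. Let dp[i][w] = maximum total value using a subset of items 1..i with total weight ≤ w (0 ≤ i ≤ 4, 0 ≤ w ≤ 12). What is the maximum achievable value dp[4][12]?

23

i\w   0   1   2   3   4   5   6   7   8   9  10  11  12
  0   0   0   0   0   0   0   0   0   0   0   0   0   0
  1   0   0   0   0   0   0   0   0   0   0   3   3   3
  2   0   0   0   0   0   0   0   0   0   0  11  11  11
  3   0  11  11  11  11  11  11  11  11  11  11  22  22
  4   0  11  11  11  11  11  11  11  11  11  12  23  23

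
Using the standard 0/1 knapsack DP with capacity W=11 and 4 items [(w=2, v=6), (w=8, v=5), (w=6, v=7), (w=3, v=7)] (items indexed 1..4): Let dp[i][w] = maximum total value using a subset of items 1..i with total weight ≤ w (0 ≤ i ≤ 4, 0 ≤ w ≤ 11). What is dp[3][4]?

6

i\w   0   1   2   3   4   5   6   7   8   9  10  11
  0   0   0   0   0   0   0   0   0   0   0   0   0
  1   0   0   6   6   6   6   6   6   6   6   6   6
  2   0   0   6   6   6   6   6   6   6   6  11  11
  3   0   0   6   6   6   6   7   7  13  13  13  13
  4   0   0   6   7   7  13  13  13  13  14  14  20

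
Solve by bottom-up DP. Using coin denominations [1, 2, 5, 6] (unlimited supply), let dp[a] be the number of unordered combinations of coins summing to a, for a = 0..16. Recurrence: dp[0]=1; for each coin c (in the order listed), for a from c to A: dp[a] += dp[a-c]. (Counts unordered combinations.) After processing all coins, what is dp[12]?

after  coin     0     1     2     3     4     5     6     7     8     9    10    11    12    13    14    15    16
          1     1     1     1     1     1     1     1     1     1     1     1     1     1     1     1     1     1
          2     1     1     2     2     3     3     4     4     5     5     6     6     7     7     8     8     9
          5     1     1     2     2     3     4     5     6     7     8    10    11    13    14    16    18    20
          6     1     1     2     2     3     4     6     7     9    10    13    15    19    21    25    28    33

19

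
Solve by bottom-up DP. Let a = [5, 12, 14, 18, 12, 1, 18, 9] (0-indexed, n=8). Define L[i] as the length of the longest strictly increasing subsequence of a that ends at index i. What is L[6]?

   i    0    1    2    3    4    5    6    7
a[i]    5   12   14   18   12    1   18    9
L[i]    1    2    3    4    2    1    4    2

4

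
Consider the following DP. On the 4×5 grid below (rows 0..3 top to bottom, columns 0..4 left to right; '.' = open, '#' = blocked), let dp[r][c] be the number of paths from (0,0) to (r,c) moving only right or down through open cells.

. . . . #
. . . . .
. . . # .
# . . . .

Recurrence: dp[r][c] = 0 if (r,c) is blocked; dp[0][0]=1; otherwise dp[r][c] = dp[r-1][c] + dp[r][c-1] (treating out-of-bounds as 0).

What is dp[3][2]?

r\c   0   1   2   3   4
  0   1   1   1   1   0
  1   1   2   3   4   4
  2   1   3   6   0   4
  3   0   3   9   9  13

9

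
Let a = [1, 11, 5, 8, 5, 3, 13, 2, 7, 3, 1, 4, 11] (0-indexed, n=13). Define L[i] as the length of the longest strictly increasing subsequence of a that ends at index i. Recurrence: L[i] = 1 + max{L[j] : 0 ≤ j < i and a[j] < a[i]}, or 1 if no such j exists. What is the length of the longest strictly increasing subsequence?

5

   i    0    1    2    3    4    5    6    7    8    9   10   11   12
a[i]    1   11    5    8    5    3   13    2    7    3    1    4   11
L[i]    1    2    2    3    2    2    4    2    3    3    1    4    5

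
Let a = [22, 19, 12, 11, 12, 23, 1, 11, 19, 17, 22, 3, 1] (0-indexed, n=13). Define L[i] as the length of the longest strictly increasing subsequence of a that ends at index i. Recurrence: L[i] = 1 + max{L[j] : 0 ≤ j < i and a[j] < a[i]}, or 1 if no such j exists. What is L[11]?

2

   i    0    1    2    3    4    5    6    7    8    9   10   11   12
a[i]   22   19   12   11   12   23    1   11   19   17   22    3    1
L[i]    1    1    1    1    2    3    1    2    3    3    4    2    1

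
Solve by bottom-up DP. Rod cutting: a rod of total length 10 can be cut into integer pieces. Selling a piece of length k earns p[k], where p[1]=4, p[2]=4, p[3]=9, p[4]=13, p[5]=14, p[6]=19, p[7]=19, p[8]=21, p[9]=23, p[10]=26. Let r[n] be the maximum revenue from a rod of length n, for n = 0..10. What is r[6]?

   n    0    1    2    3    4    5    6    7    8    9   10
r[n]    0    4    8   12   16   20   24   28   32   36   40

24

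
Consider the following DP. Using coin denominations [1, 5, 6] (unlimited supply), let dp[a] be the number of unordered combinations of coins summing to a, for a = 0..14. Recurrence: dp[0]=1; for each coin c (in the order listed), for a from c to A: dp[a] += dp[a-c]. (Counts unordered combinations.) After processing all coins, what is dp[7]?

3

after  coin     0     1     2     3     4     5     6     7     8     9    10    11    12    13    14
          1     1     1     1     1     1     1     1     1     1     1     1     1     1     1     1
          5     1     1     1     1     1     2     2     2     2     2     3     3     3     3     3
          6     1     1     1     1     1     2     3     3     3     3     4     5     6     6     6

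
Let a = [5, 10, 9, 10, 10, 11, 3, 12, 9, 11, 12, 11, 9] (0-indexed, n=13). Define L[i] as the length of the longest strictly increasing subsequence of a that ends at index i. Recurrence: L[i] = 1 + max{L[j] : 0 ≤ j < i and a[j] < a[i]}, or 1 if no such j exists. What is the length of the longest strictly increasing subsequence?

5

   i    0    1    2    3    4    5    6    7    8    9   10   11   12
a[i]    5   10    9   10   10   11    3   12    9   11   12   11    9
L[i]    1    2    2    3    3    4    1    5    2    4    5    4    2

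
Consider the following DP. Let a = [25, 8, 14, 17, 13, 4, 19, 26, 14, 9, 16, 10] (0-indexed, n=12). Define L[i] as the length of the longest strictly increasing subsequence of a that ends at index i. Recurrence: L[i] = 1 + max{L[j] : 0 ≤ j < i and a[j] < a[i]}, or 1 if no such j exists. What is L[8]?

3

   i    0    1    2    3    4    5    6    7    8    9   10   11
a[i]   25    8   14   17   13    4   19   26   14    9   16   10
L[i]    1    1    2    3    2    1    4    5    3    2    4    3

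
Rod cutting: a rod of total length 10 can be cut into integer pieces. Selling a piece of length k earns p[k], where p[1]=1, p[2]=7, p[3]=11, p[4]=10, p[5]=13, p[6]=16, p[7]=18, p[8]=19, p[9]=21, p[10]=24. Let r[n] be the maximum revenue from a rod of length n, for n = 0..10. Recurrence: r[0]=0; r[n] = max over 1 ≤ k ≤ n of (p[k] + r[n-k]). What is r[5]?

18

   n    0    1    2    3    4    5    6    7    8    9   10
r[n]    0    1    7   11   14   18   22   25   29   33   36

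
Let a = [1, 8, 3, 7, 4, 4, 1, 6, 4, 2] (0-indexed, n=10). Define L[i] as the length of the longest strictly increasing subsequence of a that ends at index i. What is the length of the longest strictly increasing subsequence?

4

   i    0    1    2    3    4    5    6    7    8    9
a[i]    1    8    3    7    4    4    1    6    4    2
L[i]    1    2    2    3    3    3    1    4    3    2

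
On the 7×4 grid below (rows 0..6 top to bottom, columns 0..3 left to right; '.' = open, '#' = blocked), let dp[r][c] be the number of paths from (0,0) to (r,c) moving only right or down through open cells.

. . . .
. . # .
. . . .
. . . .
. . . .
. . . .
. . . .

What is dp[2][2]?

r\c   0   1   2   3
  0   1   1   1   1
  1   1   2   0   1
  2   1   3   3   4
  3   1   4   7  11
  4   1   5  12  23
  5   1   6  18  41
  6   1   7  25  66

3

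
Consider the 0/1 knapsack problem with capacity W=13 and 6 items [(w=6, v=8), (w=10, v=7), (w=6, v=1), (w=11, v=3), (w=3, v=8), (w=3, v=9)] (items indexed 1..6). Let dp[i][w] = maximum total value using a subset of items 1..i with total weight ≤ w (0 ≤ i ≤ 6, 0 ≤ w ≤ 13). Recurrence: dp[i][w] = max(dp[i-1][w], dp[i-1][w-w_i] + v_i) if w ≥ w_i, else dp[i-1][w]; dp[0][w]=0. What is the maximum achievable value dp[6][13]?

i\w   0   1   2   3   4   5   6   7   8   9  10  11  12  13
  0   0   0   0   0   0   0   0   0   0   0   0   0   0   0
  1   0   0   0   0   0   0   8   8   8   8   8   8   8   8
  2   0   0   0   0   0   0   8   8   8   8   8   8   8   8
  3   0   0   0   0   0   0   8   8   8   8   8   8   9   9
  4   0   0   0   0   0   0   8   8   8   8   8   8   9   9
  5   0   0   0   8   8   8   8   8   8  16  16  16  16  16
  6   0   0   0   9   9   9  17  17  17  17  17  17  25  25

25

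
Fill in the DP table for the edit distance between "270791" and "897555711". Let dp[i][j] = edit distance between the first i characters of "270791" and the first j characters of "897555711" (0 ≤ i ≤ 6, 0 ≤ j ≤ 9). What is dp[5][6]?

5

   ''  8  9  7  5  5  5  7  1  1
''  0  1  2  3  4  5  6  7  8  9
 2  1  1  2  3  4  5  6  7  8  9
 7  2  2  2  2  3  4  5  6  7  8
 0  3  3  3  3  3  4  5  6  7  8
 7  4  4  4  3  4  4  5  5  6  7
 9  5  5  4  4  4  5  5  6  6  7
 1  6  6  5  5  5  5  6  6  6  6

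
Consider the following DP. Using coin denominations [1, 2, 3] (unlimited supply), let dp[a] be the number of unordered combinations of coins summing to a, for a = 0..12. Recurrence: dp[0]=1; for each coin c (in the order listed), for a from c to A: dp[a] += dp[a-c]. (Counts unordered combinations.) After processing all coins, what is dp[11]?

after  coin     0     1     2     3     4     5     6     7     8     9    10    11    12
          1     1     1     1     1     1     1     1     1     1     1     1     1     1
          2     1     1     2     2     3     3     4     4     5     5     6     6     7
          3     1     1     2     3     4     5     7     8    10    12    14    16    19

16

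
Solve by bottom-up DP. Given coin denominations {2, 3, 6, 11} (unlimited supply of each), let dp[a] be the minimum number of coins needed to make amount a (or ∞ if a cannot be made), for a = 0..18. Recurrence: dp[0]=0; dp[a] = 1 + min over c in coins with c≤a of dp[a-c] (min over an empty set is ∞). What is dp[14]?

2

 a  0  1  2  3  4  5  6  7  8  9 10 11 12 13 14 15 16 17 18
dp  0  -  1  1  2  2  1  3  2  2  3  1  2  2  2  3  3  2  3
(- denotes ∞ / unreachable)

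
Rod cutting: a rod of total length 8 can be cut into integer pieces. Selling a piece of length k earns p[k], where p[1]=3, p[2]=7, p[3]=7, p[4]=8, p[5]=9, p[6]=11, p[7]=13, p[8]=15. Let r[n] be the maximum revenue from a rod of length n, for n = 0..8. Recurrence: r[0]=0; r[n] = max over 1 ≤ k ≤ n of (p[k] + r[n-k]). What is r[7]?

   n    0    1    2    3    4    5    6    7    8
r[n]    0    3    7   10   14   17   21   24   28

24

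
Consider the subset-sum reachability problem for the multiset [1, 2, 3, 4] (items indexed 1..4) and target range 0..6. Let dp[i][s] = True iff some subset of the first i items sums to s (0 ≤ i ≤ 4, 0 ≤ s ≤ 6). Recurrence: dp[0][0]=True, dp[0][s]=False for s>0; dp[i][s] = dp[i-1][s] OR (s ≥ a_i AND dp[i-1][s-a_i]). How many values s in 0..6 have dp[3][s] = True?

i\s   0   1   2   3   4   5   6
  0   T   F   F   F   F   F   F
  1   T   T   F   F   F   F   F
  2   T   T   T   T   F   F   F
  3   T   T   T   T   T   T   T
  4   T   T   T   T   T   T   T

7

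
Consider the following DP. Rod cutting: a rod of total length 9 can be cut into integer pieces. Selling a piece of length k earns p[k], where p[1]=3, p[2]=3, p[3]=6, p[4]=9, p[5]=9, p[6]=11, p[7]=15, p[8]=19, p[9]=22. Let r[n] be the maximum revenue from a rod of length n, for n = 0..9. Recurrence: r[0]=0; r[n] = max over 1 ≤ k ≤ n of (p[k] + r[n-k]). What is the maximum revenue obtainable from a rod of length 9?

   n    0    1    2    3    4    5    6    7    8    9
r[n]    0    3    6    9   12   15   18   21   24   27

27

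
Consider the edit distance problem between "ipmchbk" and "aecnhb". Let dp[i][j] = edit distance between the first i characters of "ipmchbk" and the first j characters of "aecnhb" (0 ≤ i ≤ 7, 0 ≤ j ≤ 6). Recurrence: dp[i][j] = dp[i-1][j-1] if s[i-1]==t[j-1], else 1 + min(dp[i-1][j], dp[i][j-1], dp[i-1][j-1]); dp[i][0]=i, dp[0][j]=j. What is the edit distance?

5

   ''  a  e  c  n  h  b
''  0  1  2  3  4  5  6
 i  1  1  2  3  4  5  6
 p  2  2  2  3  4  5  6
 m  3  3  3  3  4  5  6
 c  4  4  4  3  4  5  6
 h  5  5  5  4  4  4  5
 b  6  6  6  5  5  5  4
 k  7  7  7  6  6  6  5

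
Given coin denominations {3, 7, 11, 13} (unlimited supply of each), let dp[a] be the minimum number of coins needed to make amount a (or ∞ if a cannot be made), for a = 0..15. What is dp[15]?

5

 a  0  1  2  3  4  5  6  7  8  9 10 11 12 13 14 15
dp  0  -  -  1  -  -  2  1  -  3  2  1  4  1  2  5
(- denotes ∞ / unreachable)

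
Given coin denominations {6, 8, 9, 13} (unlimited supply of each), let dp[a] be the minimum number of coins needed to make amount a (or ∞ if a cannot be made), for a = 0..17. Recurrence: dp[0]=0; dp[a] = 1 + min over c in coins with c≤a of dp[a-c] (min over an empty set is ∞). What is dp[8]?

1

 a  0  1  2  3  4  5  6  7  8  9 10 11 12 13 14 15 16 17
dp  0  -  -  -  -  -  1  -  1  1  -  -  2  1  2  2  2  2
(- denotes ∞ / unreachable)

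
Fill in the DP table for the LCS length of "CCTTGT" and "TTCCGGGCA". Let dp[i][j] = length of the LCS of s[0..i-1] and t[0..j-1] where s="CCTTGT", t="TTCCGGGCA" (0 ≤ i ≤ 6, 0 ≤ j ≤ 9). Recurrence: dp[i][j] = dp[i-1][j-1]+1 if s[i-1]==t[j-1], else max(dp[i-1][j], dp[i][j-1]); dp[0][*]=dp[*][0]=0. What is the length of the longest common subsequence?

   ''  T  T  C  C  G  G  G  C  A
''  0  0  0  0  0  0  0  0  0  0
 C  0  0  0  1  1  1  1  1  1  1
 C  0  0  0  1  2  2  2  2  2  2
 T  0  1  1  1  2  2  2  2  2  2
 T  0  1  2  2  2  2  2  2  2  2
 G  0  1  2  2  2  3  3  3  3  3
 T  0  1  2  2  2  3  3  3  3  3

3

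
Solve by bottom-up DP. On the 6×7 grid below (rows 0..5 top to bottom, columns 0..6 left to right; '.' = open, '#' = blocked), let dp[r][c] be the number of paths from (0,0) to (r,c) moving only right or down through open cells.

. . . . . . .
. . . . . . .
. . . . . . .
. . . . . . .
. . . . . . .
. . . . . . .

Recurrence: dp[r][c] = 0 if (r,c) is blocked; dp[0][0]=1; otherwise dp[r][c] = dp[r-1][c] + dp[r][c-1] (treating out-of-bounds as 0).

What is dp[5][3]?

56

r\c   0   1   2   3   4   5   6
  0   1   1   1   1   1   1   1
  1   1   2   3   4   5   6   7
  2   1   3   6  10  15  21  28
  3   1   4  10  20  35  56  84
  4   1   5  15  35  70 126 210
  5   1   6  21  56 126 252 462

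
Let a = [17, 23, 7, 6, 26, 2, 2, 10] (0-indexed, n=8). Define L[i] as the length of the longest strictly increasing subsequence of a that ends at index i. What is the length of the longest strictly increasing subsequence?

   i    0    1    2    3    4    5    6    7
a[i]   17   23    7    6   26    2    2   10
L[i]    1    2    1    1    3    1    1    2

3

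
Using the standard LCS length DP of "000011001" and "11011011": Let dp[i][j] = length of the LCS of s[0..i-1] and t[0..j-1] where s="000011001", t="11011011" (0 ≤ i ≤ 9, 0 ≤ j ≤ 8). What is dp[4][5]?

1

   ''  1  1  0  1  1  0  1  1
''  0  0  0  0  0  0  0  0  0
 0  0  0  0  1  1  1  1  1  1
 0  0  0  0  1  1  1  2  2  2
 0  0  0  0  1  1  1  2  2  2
 0  0  0  0  1  1  1  2  2  2
 1  0  1  1  1  2  2  2  3  3
 1  0  1  2  2  2  3  3  3  4
 0  0  1  2  3  3  3  4  4  4
 0  0  1  2  3  3  3  4  4  4
 1  0  1  2  3  4  4  4  5  5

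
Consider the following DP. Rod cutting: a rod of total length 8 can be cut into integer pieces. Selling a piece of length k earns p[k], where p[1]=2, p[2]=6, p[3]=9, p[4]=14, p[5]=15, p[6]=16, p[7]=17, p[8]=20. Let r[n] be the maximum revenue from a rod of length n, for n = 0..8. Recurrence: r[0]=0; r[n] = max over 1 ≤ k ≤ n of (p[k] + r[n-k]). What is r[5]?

16

   n    0    1    2    3    4    5    6    7    8
r[n]    0    2    6    9   14   16   20   23   28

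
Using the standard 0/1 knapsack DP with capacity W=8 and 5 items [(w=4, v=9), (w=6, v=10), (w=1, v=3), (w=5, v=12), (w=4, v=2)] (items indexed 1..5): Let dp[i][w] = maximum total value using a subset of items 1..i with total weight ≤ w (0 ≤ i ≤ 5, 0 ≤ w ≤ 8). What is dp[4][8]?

15

i\w   0   1   2   3   4   5   6   7   8
  0   0   0   0   0   0   0   0   0   0
  1   0   0   0   0   9   9   9   9   9
  2   0   0   0   0   9   9  10  10  10
  3   0   3   3   3   9  12  12  13  13
  4   0   3   3   3   9  12  15  15  15
  5   0   3   3   3   9  12  15  15  15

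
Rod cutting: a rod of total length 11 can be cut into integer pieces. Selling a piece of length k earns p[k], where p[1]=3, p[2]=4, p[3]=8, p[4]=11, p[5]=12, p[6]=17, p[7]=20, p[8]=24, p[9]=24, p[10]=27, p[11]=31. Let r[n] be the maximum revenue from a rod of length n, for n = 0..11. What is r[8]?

24

   n    0    1    2    3    4    5    6    7    8    9   10   11
r[n]    0    3    6    9   12   15   18   21   24   27   30   33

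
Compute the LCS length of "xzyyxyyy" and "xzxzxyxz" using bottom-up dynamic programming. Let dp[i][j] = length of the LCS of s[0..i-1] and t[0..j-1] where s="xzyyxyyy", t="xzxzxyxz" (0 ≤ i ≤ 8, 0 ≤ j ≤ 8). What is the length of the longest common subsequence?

   ''  x  z  x  z  x  y  x  z
''  0  0  0  0  0  0  0  0  0
 x  0  1  1  1  1  1  1  1  1
 z  0  1  2  2  2  2  2  2  2
 y  0  1  2  2  2  2  3  3  3
 y  0  1  2  2  2  2  3  3  3
 x  0  1  2  3  3  3  3  4  4
 y  0  1  2  3  3  3  4  4  4
 y  0  1  2  3  3  3  4  4  4
 y  0  1  2  3  3  3  4  4  4

4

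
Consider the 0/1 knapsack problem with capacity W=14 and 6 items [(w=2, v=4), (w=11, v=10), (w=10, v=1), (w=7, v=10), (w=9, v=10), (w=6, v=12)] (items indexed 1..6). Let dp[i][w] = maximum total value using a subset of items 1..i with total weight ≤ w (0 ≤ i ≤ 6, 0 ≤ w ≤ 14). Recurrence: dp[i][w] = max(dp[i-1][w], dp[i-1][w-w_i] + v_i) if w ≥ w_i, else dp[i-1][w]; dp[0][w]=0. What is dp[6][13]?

i\w   0   1   2   3   4   5   6   7   8   9  10  11  12  13  14
  0   0   0   0   0   0   0   0   0   0   0   0   0   0   0   0
  1   0   0   4   4   4   4   4   4   4   4   4   4   4   4   4
  2   0   0   4   4   4   4   4   4   4   4   4  10  10  14  14
  3   0   0   4   4   4   4   4   4   4   4   4  10  10  14  14
  4   0   0   4   4   4   4   4  10  10  14  14  14  14  14  14
  5   0   0   4   4   4   4   4  10  10  14  14  14  14  14  14
  6   0   0   4   4   4   4  12  12  16  16  16  16  16  22  22

22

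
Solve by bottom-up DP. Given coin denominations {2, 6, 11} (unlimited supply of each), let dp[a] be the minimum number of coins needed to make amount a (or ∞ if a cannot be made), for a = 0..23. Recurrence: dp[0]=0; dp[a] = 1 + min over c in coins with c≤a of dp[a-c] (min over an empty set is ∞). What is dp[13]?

2

 a  0  1  2  3  4  5  6  7  8  9 10 11 12 13 14 15 16 17 18 19 20 21 22 23
dp  0  -  1  -  2  -  1  -  2  -  3  1  2  2  3  3  4  2  3  3  4  4  2  3
(- denotes ∞ / unreachable)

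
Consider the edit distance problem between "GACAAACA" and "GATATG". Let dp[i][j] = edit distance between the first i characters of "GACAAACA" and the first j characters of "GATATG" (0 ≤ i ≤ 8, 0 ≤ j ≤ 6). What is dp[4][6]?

3

   ''  G  A  T  A  T  G
''  0  1  2  3  4  5  6
 G  1  0  1  2  3  4  5
 A  2  1  0  1  2  3  4
 C  3  2  1  1  2  3  4
 A  4  3  2  2  1  2  3
 A  5  4  3  3  2  2  3
 A  6  5  4  4  3  3  3
 C  7  6  5  5  4  4  4
 A  8  7  6  6  5  5  5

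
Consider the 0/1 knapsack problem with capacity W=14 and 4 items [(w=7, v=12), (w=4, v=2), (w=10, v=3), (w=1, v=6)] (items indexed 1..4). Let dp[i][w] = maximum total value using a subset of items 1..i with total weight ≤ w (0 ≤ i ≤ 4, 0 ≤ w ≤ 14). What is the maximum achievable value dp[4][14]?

i\w   0   1   2   3   4   5   6   7   8   9  10  11  12  13  14
  0   0   0   0   0   0   0   0   0   0   0   0   0   0   0   0
  1   0   0   0   0   0   0   0  12  12  12  12  12  12  12  12
  2   0   0   0   0   2   2   2  12  12  12  12  14  14  14  14
  3   0   0   0   0   2   2   2  12  12  12  12  14  14  14  14
  4   0   6   6   6   6   8   8  12  18  18  18  18  20  20  20

20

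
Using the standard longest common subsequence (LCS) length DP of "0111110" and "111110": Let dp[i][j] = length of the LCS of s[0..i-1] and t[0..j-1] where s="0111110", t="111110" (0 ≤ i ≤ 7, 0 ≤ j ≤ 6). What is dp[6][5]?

5

   ''  1  1  1  1  1  0
''  0  0  0  0  0  0  0
 0  0  0  0  0  0  0  1
 1  0  1  1  1  1  1  1
 1  0  1  2  2  2  2  2
 1  0  1  2  3  3  3  3
 1  0  1  2  3  4  4  4
 1  0  1  2  3  4  5  5
 0  0  1  2  3  4  5  6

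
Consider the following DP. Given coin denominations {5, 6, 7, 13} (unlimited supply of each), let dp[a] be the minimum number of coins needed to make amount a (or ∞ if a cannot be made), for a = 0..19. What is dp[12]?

 a  0  1  2  3  4  5  6  7  8  9 10 11 12 13 14 15 16 17 18 19
dp  0  -  -  -  -  1  1  1  -  -  2  2  2  1  2  3  3  3  2  2
(- denotes ∞ / unreachable)

2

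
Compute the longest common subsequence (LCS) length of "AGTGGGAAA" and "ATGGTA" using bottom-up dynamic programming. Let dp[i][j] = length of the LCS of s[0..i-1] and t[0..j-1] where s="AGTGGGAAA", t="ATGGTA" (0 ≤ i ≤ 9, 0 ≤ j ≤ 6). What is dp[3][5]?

3

   ''  A  T  G  G  T  A
''  0  0  0  0  0  0  0
 A  0  1  1  1  1  1  1
 G  0  1  1  2  2  2  2
 T  0  1  2  2  2  3  3
 G  0  1  2  3  3  3  3
 G  0  1  2  3  4  4  4
 G  0  1  2  3  4  4  4
 A  0  1  2  3  4  4  5
 A  0  1  2  3  4  4  5
 A  0  1  2  3  4  4  5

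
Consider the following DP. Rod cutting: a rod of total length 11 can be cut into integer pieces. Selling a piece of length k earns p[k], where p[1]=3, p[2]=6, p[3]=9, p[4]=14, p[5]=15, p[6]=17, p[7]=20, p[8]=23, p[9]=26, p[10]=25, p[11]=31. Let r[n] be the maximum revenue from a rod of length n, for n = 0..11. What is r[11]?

37

   n    0    1    2    3    4    5    6    7    8    9   10   11
r[n]    0    3    6    9   14   17   20   23   28   31   34   37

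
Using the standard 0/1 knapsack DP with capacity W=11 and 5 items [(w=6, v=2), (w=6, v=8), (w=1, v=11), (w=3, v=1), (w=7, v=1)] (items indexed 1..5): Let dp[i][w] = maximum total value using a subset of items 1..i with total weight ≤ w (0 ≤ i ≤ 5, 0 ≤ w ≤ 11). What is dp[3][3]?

11

i\w   0   1   2   3   4   5   6   7   8   9  10  11
  0   0   0   0   0   0   0   0   0   0   0   0   0
  1   0   0   0   0   0   0   2   2   2   2   2   2
  2   0   0   0   0   0   0   8   8   8   8   8   8
  3   0  11  11  11  11  11  11  19  19  19  19  19
  4   0  11  11  11  12  12  12  19  19  19  20  20
  5   0  11  11  11  12  12  12  19  19  19  20  20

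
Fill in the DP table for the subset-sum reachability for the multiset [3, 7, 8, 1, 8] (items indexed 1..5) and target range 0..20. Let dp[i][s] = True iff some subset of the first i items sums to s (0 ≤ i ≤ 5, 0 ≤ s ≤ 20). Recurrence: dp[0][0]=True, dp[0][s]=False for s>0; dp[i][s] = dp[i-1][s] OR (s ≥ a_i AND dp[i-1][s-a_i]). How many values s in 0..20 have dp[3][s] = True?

i\s   0   1   2   3   4   5   6   7   8   9  10  11  12  13  14  15  16  17  18  19  20
  0   T   F   F   F   F   F   F   F   F   F   F   F   F   F   F   F   F   F   F   F   F
  1   T   F   F   T   F   F   F   F   F   F   F   F   F   F   F   F   F   F   F   F   F
  2   T   F   F   T   F   F   F   T   F   F   T   F   F   F   F   F   F   F   F   F   F
  3   T   F   F   T   F   F   F   T   T   F   T   T   F   F   F   T   F   F   T   F   F
  4   T   T   F   T   T   F   F   T   T   T   T   T   T   F   F   T   T   F   T   T   F
  5   T   T   F   T   T   F   F   T   T   T   T   T   T   F   F   T   T   T   T   T   T

8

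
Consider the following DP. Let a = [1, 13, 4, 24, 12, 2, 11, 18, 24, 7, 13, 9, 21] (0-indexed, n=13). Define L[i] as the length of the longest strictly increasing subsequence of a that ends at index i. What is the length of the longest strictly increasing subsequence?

   i    0    1    2    3    4    5    6    7    8    9   10   11   12
a[i]    1   13    4   24   12    2   11   18   24    7   13    9   21
L[i]    1    2    2    3    3    2    3    4    5    3    4    4    5

5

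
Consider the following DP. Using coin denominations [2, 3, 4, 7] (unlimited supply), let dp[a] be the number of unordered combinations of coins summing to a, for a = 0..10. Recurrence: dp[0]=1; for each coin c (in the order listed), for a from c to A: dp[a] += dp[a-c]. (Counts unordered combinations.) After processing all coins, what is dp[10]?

after  coin     0     1     2     3     4     5     6     7     8     9    10
          2     1     0     1     0     1     0     1     0     1     0     1
          3     1     0     1     1     1     1     2     1     2     2     2
          4     1     0     1     1     2     1     3     2     4     3     5
          7     1     0     1     1     2     1     3     3     4     4     6

6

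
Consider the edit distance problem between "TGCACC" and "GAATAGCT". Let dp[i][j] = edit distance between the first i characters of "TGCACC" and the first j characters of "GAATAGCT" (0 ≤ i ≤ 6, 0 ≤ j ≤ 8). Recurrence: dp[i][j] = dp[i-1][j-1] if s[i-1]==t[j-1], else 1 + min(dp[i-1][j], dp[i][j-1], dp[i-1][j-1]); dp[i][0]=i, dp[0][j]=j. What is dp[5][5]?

   ''  G  A  A  T  A  G  C  T
''  0  1  2  3  4  5  6  7  8
 T  1  1  2  3  3  4  5  6  7
 G  2  1  2  3  4  4  4  5  6
 C  3  2  2  3  4  5  5  4  5
 A  4  3  2  2  3  4  5  5  5
 C  5  4  3  3  3  4  5  5  6
 C  6  5  4  4  4  4  5  5  6

4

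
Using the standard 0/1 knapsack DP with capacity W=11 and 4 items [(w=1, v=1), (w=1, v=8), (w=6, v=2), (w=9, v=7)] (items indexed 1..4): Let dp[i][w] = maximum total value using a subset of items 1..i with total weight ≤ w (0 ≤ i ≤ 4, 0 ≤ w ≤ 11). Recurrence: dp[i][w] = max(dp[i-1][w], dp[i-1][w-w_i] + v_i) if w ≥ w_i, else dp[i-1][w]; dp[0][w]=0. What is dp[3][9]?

11

i\w   0   1   2   3   4   5   6   7   8   9  10  11
  0   0   0   0   0   0   0   0   0   0   0   0   0
  1   0   1   1   1   1   1   1   1   1   1   1   1
  2   0   8   9   9   9   9   9   9   9   9   9   9
  3   0   8   9   9   9   9   9  10  11  11  11  11
  4   0   8   9   9   9   9   9  10  11  11  15  16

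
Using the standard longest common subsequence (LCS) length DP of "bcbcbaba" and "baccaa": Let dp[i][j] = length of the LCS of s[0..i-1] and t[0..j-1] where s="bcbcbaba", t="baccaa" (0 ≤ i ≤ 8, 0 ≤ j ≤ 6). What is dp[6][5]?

   ''  b  a  c  c  a  a
''  0  0  0  0  0  0  0
 b  0  1  1  1  1  1  1
 c  0  1  1  2  2  2  2
 b  0  1  1  2  2  2  2
 c  0  1  1  2  3  3  3
 b  0  1  1  2  3  3  3
 a  0  1  2  2  3  4  4
 b  0  1  2  2  3  4  4
 a  0  1  2  2  3  4  5

4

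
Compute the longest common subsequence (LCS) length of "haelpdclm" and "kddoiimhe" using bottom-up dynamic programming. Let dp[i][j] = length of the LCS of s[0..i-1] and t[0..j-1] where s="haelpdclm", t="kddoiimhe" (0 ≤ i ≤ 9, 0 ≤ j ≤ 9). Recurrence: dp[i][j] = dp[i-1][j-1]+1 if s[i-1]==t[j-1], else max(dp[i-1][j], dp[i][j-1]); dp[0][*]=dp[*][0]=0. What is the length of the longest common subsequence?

2

   ''  k  d  d  o  i  i  m  h  e
''  0  0  0  0  0  0  0  0  0  0
 h  0  0  0  0  0  0  0  0  1  1
 a  0  0  0  0  0  0  0  0  1  1
 e  0  0  0  0  0  0  0  0  1  2
 l  0  0  0  0  0  0  0  0  1  2
 p  0  0  0  0  0  0  0  0  1  2
 d  0  0  1  1  1  1  1  1  1  2
 c  0  0  1  1  1  1  1  1  1  2
 l  0  0  1  1  1  1  1  1  1  2
 m  0  0  1  1  1  1  1  2  2  2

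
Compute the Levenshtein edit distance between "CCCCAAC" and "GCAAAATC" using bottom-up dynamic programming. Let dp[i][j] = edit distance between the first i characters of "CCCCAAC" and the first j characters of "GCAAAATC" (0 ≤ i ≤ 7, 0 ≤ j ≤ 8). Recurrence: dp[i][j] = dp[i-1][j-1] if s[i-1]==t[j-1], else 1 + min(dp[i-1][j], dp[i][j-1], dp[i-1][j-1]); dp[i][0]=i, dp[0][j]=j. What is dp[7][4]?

   ''  G  C  A  A  A  A  T  C
''  0  1  2  3  4  5  6  7  8
 C  1  1  1  2  3  4  5  6  7
 C  2  2  1  2  3  4  5  6  6
 C  3  3  2  2  3  4  5  6  6
 C  4  4  3  3  3  4  5  6  6
 A  5  5  4  3  3  3  4  5  6
 A  6  6  5  4  3  3  3  4  5
 C  7  7  6  5  4  4  4  4  4

4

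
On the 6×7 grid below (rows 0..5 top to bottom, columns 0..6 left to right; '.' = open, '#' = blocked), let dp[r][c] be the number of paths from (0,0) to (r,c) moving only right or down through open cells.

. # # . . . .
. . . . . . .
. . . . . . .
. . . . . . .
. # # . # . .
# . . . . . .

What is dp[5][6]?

r\c   0   1   2   3   4   5   6
  0   1   0   0   0   0   0   0
  1   1   1   1   1   1   1   1
  2   1   2   3   4   5   6   7
  3   1   3   6  10  15  21  28
  4   1   0   0  10   0  21  49
  5   0   0   0  10  10  31  80

80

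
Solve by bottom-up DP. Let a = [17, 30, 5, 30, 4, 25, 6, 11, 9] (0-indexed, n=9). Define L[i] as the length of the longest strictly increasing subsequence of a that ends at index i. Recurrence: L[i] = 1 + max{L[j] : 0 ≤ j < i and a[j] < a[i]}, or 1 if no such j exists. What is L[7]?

   i    0    1    2    3    4    5    6    7    8
a[i]   17   30    5   30    4   25    6   11    9
L[i]    1    2    1    2    1    2    2    3    3

3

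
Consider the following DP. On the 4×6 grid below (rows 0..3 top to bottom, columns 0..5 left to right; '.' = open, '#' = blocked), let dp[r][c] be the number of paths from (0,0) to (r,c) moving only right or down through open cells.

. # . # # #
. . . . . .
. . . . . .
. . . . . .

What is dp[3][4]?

15

r\c   0   1   2   3   4   5
  0   1   0   0   0   0   0
  1   1   1   1   1   1   1
  2   1   2   3   4   5   6
  3   1   3   6  10  15  21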